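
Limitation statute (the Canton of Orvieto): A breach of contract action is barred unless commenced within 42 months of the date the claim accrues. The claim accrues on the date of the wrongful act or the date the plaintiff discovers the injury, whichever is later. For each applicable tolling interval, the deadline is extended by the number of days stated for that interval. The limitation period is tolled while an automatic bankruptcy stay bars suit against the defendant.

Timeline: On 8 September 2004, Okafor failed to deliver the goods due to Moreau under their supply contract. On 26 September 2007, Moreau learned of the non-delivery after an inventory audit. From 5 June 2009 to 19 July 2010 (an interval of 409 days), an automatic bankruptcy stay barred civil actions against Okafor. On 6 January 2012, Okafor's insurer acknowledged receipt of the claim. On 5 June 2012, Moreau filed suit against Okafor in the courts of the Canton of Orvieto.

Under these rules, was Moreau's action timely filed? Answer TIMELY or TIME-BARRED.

TIME-BARRED

Taking the later of the act (8 September 2004) and discovery (26 September 2007), the claim accrued on 26 September 2007.
Adding the 42 months base period to 26 September 2007 gives a deadline of 26 March 2011, before any tolling.
The period was tolled for 409 days by the automatic bankruptcy stay (5 June 2009 to 19 July 2010), pushing the deadline to 8 May 2012.
The other events in the timeline have no effect on the limitation period under the stated rules.
Filing on 5 June 2012 missed the 8 May 2012 deadline — the action is time-barred.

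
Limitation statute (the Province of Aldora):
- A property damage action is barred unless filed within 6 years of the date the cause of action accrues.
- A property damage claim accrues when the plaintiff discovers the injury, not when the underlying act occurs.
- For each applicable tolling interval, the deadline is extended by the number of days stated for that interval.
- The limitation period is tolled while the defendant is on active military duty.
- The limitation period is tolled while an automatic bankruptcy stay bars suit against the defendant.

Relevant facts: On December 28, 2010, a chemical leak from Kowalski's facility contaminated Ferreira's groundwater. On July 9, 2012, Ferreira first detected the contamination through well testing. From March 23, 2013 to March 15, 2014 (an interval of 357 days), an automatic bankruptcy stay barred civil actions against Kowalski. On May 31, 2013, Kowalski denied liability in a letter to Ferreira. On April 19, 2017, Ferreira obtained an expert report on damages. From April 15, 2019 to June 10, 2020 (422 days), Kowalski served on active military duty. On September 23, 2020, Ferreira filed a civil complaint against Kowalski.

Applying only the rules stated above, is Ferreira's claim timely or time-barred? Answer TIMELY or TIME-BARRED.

The claim did not accrue until Ferreira discovered the injury on July 9, 2012; the December 28, 2010 act date does not start the clock under the stated rule.
Adding the 6 years base period to July 9, 2012 gives a deadline of July 9, 2018, before any tolling.
The automatic bankruptcy stay from March 23, 2013 to March 15, 2014 tolled the period for 357 days, extending the deadline to July 1, 2019.
The defendant's active military service from April 15, 2019 to June 10, 2020 tolled the period for 422 days, extending the deadline to August 26, 2020.
The other events in the timeline have no effect on the limitation period under the stated rules.
Filing on September 23, 2020 missed the August 26, 2020 deadline — the action is time-barred.

TIME-BARRED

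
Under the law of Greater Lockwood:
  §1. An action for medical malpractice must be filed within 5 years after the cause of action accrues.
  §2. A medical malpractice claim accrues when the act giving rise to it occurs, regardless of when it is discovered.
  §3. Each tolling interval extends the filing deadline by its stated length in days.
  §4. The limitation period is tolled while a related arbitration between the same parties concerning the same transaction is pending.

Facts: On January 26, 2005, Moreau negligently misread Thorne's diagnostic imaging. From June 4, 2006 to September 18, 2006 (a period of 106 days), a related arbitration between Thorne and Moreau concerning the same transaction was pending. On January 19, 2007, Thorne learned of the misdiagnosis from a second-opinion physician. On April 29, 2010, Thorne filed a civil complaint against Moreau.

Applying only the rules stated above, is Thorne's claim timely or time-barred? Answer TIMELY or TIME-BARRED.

The claim accrued on January 26, 2005, when the wrongful act occurred; under the stated occurrence rule the January 19, 2007 discovery does not delay accrual.
5 years from January 26, 2005 is January 26, 2010.
Because the pending related arbitration ran from June 4, 2006 to September 18, 2006, the deadline is extended by 106 days to May 12, 2010.
The April 29, 2010 filing precedes the May 12, 2010 deadline; the claim is timely.

TIMELY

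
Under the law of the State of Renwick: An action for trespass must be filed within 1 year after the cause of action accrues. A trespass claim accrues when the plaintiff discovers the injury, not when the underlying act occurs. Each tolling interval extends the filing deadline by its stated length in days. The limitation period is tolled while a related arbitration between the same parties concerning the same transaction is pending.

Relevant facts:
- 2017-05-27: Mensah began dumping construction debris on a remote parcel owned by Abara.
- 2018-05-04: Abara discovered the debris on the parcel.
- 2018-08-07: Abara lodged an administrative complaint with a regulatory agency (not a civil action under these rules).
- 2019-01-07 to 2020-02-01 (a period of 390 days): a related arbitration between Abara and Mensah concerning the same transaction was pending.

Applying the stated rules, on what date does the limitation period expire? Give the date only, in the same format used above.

The claim did not accrue until Abara discovered the injury on 2018-05-04; the 2017-05-27 act date does not start the clock under the stated rule.
Adding the 1 year base period to 2018-05-04 gives a deadline of 2019-05-04, before any tolling.
Because the pending related arbitration ran from 2019-01-07 to 2020-02-01, the deadline is extended by 390 days to 2020-05-28.
None of the other events listed affects the running of the period under the stated rules.

2020-05-28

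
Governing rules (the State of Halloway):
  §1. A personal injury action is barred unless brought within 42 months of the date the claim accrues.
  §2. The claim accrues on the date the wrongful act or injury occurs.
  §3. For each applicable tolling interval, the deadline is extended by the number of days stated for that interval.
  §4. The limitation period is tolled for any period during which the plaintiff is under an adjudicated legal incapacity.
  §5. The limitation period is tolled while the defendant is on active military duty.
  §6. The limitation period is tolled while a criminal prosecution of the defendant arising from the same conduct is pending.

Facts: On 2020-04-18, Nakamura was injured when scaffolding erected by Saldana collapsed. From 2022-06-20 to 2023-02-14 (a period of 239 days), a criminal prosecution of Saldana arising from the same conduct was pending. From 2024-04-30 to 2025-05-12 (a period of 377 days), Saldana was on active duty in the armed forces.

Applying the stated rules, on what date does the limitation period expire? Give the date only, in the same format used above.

2025-06-25

The claim accrued on 2020-04-18, the date of the act.
42 months from 2020-04-18 is 2023-10-18.
Because the pending criminal prosecution ran from 2022-06-20 to 2023-02-14, the deadline is extended by 239 days to 2024-06-13.
Because the defendant's active military service ran from 2024-04-30 to 2025-05-12, the deadline is extended by 377 days to 2025-06-25.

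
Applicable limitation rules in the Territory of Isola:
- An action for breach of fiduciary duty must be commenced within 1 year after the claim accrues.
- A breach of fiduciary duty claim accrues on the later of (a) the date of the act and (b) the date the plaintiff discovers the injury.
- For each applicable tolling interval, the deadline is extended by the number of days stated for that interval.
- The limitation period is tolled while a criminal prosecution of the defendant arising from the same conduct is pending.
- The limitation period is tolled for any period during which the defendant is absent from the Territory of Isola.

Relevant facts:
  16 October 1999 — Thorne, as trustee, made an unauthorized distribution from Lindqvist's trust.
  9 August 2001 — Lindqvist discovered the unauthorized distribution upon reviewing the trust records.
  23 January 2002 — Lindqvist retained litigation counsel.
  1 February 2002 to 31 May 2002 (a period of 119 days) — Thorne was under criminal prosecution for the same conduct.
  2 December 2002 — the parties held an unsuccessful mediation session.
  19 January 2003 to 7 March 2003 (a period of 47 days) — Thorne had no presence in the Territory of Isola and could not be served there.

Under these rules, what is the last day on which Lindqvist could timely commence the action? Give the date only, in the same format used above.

6 December 2002

The claim accrued on 9 August 2001 — the later of the 16 October 1999 act and the 9 August 2001 discovery.
The untolled deadline — 1 year after 9 August 2001 — is 9 August 2002.
Because the pending criminal prosecution ran from 1 February 2002 to 31 May 2002, the deadline is extended by 119 days to 6 December 2002.
The defendant's absence from the jurisdiction starting 19 January 2003 came too late — the period had run on 6 December 2002 — and so does not extend the deadline.
The other events in the timeline have no effect on the limitation period under the stated rules.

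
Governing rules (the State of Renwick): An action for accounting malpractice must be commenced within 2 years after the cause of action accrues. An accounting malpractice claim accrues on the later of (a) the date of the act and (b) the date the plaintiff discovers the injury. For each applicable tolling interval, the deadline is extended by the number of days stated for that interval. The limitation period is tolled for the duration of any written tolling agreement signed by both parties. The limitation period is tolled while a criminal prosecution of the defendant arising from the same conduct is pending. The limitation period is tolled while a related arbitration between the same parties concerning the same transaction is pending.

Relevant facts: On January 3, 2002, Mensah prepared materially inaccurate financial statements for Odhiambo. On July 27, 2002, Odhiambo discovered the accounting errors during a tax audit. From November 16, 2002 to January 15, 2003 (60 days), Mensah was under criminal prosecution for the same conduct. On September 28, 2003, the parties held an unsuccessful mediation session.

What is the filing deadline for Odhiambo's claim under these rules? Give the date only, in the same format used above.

September 25, 2004

Because discovery on July 27, 2002 post-dates the January 3, 2002 act, accrual under the later-of rule falls on July 27, 2002.
Adding the 2 years base period to July 27, 2002 gives a deadline of July 27, 2004, before any tolling.
Because the pending criminal prosecution ran from November 16, 2002 to January 15, 2003, the deadline is extended by 60 days to September 25, 2004.
None of the other events listed affects the running of the period under the stated rules.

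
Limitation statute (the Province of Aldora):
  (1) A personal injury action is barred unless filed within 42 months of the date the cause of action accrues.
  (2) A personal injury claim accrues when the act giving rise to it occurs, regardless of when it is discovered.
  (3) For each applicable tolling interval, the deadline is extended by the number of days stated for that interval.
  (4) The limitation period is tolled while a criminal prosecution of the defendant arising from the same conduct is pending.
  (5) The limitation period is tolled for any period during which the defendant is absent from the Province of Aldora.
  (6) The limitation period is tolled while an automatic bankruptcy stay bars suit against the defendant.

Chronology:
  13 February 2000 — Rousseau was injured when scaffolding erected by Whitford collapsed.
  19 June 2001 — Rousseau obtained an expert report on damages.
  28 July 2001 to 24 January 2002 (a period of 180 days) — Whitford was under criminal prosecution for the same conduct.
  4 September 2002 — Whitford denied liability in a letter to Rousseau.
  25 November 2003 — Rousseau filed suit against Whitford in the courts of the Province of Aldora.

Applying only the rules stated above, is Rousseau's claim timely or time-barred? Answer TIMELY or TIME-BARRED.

The limitation period began to run on 13 February 2000.
42 months from 13 February 2000 is 13 August 2003.
Because the pending criminal prosecution ran from 28 July 2001 to 24 January 2002, the deadline is extended by 180 days to 9 February 2004.
The other events in the timeline have no effect on the limitation period under the stated rules.
Filing on 25 November 2003 beat the 9 February 2004 deadline — the action is timely.

TIMELY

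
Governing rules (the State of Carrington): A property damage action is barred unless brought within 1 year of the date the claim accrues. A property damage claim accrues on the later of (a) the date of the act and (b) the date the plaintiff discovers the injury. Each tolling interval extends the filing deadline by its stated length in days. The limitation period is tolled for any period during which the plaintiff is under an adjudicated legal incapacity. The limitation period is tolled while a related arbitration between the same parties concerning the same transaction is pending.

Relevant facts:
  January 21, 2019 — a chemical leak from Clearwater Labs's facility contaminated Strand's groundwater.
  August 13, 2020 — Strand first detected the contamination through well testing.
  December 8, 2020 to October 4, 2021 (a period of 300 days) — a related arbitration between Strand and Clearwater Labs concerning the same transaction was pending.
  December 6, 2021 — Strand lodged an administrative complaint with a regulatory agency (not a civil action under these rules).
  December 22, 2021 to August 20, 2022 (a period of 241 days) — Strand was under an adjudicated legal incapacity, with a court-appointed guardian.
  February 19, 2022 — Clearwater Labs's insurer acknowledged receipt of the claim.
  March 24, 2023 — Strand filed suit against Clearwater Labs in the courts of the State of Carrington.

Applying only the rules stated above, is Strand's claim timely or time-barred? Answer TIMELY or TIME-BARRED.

The claim accrued on August 13, 2020 — the later of the January 21, 2019 act and the August 13, 2020 discovery.
Adding the 1 year base period to August 13, 2020 gives a deadline of August 13, 2021, before any tolling.
The pending related arbitration from December 8, 2020 to October 4, 2021 tolled the period for 300 days, extending the deadline to June 9, 2022.
The period was tolled for 241 days by the plaintiff's legal incapacity (December 22, 2021 to August 20, 2022), pushing the deadline to February 5, 2023.
The other events in the timeline have no effect on the limitation period under the stated rules.
Filing on March 24, 2023 missed the February 5, 2023 deadline — the action is time-barred.

TIME-BARRED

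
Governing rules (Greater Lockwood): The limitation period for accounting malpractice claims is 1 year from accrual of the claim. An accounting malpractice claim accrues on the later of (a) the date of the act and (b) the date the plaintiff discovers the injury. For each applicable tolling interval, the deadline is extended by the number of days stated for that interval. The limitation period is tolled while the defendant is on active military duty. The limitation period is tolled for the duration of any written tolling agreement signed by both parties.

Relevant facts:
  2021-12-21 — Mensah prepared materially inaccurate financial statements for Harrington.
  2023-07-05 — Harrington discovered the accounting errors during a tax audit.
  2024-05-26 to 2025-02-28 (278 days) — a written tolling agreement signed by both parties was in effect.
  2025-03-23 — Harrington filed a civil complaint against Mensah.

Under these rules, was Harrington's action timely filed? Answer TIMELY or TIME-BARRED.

Taking the later of the act (2021-12-21) and discovery (2023-07-05), the claim accrued on 2023-07-05.
Adding the 1 year base period to 2023-07-05 gives a deadline of 2024-07-05, before any tolling.
Because the written tolling agreement ran from 2024-05-26 to 2025-02-28, the deadline is extended by 278 days to 2025-04-09.
The 2025-03-23 filing precedes the 2025-04-09 deadline; the claim is timely.

TIMELY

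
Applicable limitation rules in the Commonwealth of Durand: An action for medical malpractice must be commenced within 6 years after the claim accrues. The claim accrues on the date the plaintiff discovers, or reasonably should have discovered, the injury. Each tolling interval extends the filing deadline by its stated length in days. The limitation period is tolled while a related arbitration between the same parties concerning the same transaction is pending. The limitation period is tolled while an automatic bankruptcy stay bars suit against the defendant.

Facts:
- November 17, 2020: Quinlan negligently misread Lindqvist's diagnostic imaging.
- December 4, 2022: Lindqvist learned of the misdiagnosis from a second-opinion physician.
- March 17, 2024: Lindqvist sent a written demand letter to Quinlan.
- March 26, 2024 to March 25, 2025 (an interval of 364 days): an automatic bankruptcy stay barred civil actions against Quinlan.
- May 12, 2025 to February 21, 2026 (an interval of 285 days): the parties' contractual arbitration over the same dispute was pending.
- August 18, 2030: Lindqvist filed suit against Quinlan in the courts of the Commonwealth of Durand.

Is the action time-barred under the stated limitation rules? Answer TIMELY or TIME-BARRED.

TIMELY

Accrual is tied to discovery, so the period began on December 4, 2022 rather than on November 17, 2020 when the act occurred.
The untolled deadline — 6 years after December 4, 2022 — is December 4, 2028.
The automatic bankruptcy stay from March 26, 2024 to March 25, 2025 tolled the period for 364 days, extending the deadline to December 3, 2029.
The pending related arbitration from May 12, 2025 to February 21, 2026 tolled the period for 285 days, extending the deadline to September 14, 2030.
The other events in the timeline have no effect on the limitation period under the stated rules.
Filing on August 18, 2030 beat the September 14, 2030 deadline — the action is timely.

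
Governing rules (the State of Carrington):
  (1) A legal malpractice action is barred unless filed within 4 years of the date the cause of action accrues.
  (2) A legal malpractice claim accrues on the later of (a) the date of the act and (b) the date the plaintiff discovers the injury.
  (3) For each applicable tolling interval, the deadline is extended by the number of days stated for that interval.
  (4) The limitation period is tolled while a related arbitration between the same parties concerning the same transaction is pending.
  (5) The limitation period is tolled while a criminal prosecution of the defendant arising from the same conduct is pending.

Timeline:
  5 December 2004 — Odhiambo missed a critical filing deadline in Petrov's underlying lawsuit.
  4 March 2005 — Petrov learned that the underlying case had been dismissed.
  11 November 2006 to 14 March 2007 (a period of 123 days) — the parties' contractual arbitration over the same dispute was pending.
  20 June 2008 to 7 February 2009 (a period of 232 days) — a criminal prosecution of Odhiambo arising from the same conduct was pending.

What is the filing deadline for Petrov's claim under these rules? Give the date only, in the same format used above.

Taking the later of the act (5 December 2004) and discovery (4 March 2005), the claim accrued on 4 March 2005.
Adding the 4 years base period to 4 March 2005 gives a deadline of 4 March 2009, before any tolling.
The period was tolled for 123 days by the pending related arbitration (11 November 2006 to 14 March 2007), pushing the deadline to 5 July 2009.
The period was tolled for 232 days by the pending criminal prosecution (20 June 2008 to 7 February 2009), pushing the deadline to 22 February 2010.

22 February 2010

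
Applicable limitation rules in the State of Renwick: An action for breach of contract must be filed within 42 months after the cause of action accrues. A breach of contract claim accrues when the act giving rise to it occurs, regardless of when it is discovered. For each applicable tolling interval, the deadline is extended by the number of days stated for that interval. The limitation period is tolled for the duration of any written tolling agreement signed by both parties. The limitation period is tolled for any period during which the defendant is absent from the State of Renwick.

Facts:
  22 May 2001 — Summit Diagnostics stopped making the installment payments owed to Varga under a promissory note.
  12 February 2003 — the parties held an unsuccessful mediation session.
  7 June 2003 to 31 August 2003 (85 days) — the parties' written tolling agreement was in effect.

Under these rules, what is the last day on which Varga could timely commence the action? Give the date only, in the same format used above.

15 February 2005

The claim accrued on 22 May 2001, when the wrongful act occurred.
42 months from 22 May 2001 is 22 November 2004.
Because the written tolling agreement ran from 7 June 2003 to 31 August 2003, the deadline is extended by 85 days to 15 February 2005.
The other events in the timeline have no effect on the limitation period under the stated rules.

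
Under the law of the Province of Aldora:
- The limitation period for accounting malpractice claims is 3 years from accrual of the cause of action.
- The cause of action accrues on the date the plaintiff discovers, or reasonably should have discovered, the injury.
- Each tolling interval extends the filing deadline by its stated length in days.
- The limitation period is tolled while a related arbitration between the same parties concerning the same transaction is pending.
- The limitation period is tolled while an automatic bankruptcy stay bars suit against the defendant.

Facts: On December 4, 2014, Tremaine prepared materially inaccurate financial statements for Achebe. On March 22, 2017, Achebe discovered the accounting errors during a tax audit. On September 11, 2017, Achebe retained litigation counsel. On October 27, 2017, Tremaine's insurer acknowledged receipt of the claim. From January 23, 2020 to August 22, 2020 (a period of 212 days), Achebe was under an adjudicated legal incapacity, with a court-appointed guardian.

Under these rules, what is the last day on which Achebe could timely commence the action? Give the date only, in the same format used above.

The claim did not accrue until Achebe discovered the injury on March 22, 2017; the December 4, 2014 act date does not start the clock under the stated rule.
Adding the 3 years base period to March 22, 2017 gives a deadline of March 22, 2020, before any tolling.
The plaintiff's legal incapacity from January 23, 2020 to August 22, 2020 does not toll the period, because no stated rule makes the plaintiff's incapacity a tolling event.
Nothing else in the chronology tolls or restarts the period.

March 22, 2020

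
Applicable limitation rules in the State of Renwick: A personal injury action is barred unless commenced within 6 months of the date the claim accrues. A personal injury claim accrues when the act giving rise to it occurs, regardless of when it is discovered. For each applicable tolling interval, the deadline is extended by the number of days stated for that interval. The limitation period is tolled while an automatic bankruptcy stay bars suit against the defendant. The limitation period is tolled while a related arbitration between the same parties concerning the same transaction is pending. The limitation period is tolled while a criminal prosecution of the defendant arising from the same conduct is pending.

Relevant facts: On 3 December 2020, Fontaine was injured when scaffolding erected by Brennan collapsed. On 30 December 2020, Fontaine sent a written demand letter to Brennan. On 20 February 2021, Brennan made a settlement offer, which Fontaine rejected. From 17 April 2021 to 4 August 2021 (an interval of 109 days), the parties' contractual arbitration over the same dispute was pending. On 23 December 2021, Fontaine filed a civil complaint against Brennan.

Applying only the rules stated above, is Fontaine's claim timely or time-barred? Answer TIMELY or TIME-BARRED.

The claim accrued on 3 December 2020, the date of the act.
Adding the 6 months base period to 3 December 2020 gives a deadline of 3 June 2021, before any tolling.
The pending related arbitration from 17 April 2021 to 4 August 2021 tolled the period for 109 days, extending the deadline to 20 September 2021.
Nothing else in the chronology tolls or restarts the period.
The 23 December 2021 filing falls after the 20 September 2021 deadline; the claim is time-barred.

TIME-BARRED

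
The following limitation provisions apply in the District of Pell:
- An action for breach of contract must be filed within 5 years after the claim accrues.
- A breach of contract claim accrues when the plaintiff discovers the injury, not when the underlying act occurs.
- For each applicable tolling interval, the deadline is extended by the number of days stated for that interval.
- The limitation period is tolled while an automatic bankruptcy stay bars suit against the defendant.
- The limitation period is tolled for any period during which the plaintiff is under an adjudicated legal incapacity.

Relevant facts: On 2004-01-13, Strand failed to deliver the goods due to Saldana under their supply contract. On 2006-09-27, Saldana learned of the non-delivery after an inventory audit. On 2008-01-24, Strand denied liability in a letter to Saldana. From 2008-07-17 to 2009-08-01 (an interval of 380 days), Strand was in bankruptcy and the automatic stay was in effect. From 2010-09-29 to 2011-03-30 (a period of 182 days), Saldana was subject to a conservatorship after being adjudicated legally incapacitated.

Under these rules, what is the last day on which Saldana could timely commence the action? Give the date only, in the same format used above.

Accrual is tied to discovery, so the period began on 2006-09-27 rather than on 2004-01-13 when the act occurred.
Adding the 5 years base period to 2006-09-27 gives a deadline of 2011-09-27, before any tolling.
The automatic bankruptcy stay from 2008-07-17 to 2009-08-01 tolled the period for 380 days, extending the deadline to 2012-10-11.
The plaintiff's legal incapacity from 2010-09-29 to 2011-03-30 tolled the period for 182 days, extending the deadline to 2013-04-11.
None of the other events listed affects the running of the period under the stated rules.

2013-04-11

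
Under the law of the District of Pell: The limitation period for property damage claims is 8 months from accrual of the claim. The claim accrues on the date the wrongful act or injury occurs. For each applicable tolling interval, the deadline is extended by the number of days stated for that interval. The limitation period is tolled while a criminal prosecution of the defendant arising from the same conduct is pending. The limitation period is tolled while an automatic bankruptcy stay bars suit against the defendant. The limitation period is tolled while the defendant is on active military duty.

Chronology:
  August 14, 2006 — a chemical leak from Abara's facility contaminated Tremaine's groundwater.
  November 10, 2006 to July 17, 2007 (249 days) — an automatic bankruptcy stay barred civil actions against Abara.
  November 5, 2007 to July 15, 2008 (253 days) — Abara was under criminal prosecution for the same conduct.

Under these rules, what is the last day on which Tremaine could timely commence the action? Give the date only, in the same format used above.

The limitation period began to run on August 14, 2006.
The untolled deadline — 8 months after August 14, 2006 — is April 14, 2007.
The automatic bankruptcy stay from November 10, 2006 to July 17, 2007 tolled the period for 249 days, extending the deadline to December 19, 2007.
Because the pending criminal prosecution ran from November 5, 2007 to July 15, 2008, the deadline is extended by 253 days to August 28, 2008.

August 28, 2008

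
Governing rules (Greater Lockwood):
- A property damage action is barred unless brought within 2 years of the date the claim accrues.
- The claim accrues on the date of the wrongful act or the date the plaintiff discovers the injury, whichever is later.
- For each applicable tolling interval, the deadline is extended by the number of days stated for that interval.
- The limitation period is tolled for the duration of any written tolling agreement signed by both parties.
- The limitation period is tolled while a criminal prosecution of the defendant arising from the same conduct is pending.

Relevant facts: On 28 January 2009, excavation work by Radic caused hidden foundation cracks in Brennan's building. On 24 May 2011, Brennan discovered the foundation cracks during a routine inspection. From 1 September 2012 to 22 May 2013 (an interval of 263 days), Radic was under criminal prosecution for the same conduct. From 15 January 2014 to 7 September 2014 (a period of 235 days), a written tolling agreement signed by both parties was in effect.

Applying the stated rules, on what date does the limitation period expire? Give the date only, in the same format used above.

Because discovery on 24 May 2011 post-dates the 28 January 2009 act, accrual under the later-of rule falls on 24 May 2011.
The untolled deadline — 2 years after 24 May 2011 — is 24 May 2013.
Because the pending criminal prosecution ran from 1 September 2012 to 22 May 2013, the deadline is extended by 263 days to 11 February 2014.
The period was tolled for 235 days by the written tolling agreement (15 January 2014 to 7 September 2014), pushing the deadline to 4 October 2014.

4 October 2014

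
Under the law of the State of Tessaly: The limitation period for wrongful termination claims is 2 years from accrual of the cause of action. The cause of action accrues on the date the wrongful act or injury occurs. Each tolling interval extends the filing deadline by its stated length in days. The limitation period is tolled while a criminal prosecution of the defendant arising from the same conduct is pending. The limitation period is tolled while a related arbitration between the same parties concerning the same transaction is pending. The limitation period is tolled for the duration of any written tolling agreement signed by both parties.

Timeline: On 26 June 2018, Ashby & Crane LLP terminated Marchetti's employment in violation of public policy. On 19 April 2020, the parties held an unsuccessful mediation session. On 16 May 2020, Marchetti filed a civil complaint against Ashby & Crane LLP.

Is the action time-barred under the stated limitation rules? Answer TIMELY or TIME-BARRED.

TIMELY

The cause of action accrued on 26 June 2018, the date of the act.
The untolled deadline — 2 years after 26 June 2018 — is 26 June 2020.
The other events in the timeline have no effect on the limitation period under the stated rules.
Filing on 16 May 2020 beat the 26 June 2020 deadline — the action is timely.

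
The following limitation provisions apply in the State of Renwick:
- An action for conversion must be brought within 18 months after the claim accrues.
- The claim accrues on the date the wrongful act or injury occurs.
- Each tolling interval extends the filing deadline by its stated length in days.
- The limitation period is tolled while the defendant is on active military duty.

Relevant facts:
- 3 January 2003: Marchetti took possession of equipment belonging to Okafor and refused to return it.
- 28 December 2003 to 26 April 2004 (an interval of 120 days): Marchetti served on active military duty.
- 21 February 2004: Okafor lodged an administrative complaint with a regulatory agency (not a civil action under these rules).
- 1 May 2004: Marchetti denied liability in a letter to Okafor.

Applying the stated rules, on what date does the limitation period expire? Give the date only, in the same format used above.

The claim accrued on 3 January 2003, the date of the act.
The untolled deadline — 18 months after 3 January 2003 — is 3 July 2004.
The period was tolled for 120 days by the defendant's active military service (28 December 2003 to 26 April 2004), pushing the deadline to 31 October 2004.
The other events in the timeline have no effect on the limitation period under the stated rules.

31 October 2004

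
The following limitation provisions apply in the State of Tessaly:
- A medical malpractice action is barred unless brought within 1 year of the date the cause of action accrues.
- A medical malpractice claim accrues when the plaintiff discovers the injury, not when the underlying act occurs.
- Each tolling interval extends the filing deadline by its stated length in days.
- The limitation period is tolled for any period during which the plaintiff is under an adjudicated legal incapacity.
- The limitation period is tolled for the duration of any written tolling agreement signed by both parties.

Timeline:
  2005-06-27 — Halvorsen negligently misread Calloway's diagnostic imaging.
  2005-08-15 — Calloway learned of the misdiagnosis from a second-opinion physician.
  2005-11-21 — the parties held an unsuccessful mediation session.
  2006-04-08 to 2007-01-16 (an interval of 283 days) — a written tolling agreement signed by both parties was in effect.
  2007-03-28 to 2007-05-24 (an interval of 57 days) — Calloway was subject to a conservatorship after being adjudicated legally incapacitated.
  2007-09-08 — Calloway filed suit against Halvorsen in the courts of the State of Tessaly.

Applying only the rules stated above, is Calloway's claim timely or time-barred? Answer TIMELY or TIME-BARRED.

TIME-BARRED

Accrual is tied to discovery, so the period began on 2005-08-15 rather than on 2005-06-27 when the act occurred.
Adding the 1 year base period to 2005-08-15 gives a deadline of 2006-08-15, before any tolling.
Because the written tolling agreement ran from 2006-04-08 to 2007-01-16, the deadline is extended by 283 days to 2007-05-25.
The plaintiff's legal incapacity from 2007-03-28 to 2007-05-24 tolled the period for 57 days, extending the deadline to 2007-07-21.
Nothing else in the chronology tolls or restarts the period.
Calloway filed on 2007-09-08, after the 2007-07-21 deadline, so the action is time-barred.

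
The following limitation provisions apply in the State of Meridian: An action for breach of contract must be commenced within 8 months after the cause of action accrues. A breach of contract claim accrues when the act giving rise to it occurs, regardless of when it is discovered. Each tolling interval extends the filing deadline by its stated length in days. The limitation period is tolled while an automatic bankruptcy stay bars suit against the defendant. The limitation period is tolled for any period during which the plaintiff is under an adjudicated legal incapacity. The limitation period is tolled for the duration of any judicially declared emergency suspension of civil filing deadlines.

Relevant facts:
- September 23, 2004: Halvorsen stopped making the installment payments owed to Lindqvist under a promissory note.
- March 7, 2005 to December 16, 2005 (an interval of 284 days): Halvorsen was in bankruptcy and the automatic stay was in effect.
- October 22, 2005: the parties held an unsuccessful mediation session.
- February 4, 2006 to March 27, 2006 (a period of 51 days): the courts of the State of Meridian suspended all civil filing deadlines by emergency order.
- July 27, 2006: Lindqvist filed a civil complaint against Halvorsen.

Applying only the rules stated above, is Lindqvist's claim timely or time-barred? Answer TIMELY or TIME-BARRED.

TIME-BARRED

The limitation period began to run on September 23, 2004.
Adding the 8 months base period to September 23, 2004 gives a deadline of May 23, 2005, before any tolling.
The period was tolled for 284 days by the automatic bankruptcy stay (March 7, 2005 to December 16, 2005), pushing the deadline to March 3, 2006.
The emergency suspension of filing deadlines from February 4, 2006 to March 27, 2006 tolled the period for 51 days, extending the deadline to April 23, 2006.
None of the other events listed affects the running of the period under the stated rules.
Filing on July 27, 2006 missed the April 23, 2006 deadline — the action is time-barred.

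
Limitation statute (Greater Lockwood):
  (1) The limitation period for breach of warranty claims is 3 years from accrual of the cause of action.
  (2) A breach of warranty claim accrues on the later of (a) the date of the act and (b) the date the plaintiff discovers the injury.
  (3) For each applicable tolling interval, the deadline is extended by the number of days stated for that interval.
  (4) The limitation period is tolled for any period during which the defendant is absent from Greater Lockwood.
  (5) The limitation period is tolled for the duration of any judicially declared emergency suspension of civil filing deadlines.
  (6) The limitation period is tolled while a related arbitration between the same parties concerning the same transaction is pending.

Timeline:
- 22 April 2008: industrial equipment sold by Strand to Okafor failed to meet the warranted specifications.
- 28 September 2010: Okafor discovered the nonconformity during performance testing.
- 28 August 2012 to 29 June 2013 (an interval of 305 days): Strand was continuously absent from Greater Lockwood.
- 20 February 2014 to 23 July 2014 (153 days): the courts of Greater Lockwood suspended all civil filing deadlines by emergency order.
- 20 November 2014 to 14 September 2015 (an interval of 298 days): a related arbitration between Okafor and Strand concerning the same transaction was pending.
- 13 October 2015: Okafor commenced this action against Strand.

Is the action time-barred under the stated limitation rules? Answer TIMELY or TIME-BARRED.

TIMELY

Taking the later of the act (22 April 2008) and discovery (28 September 2010), the claim accrued on 28 September 2010.
The untolled deadline — 3 years after 28 September 2010 — is 28 September 2013.
Because the defendant's absence from the jurisdiction ran from 28 August 2012 to 29 June 2013, the deadline is extended by 305 days to 30 July 2014.
The period was tolled for 153 days by the emergency suspension of filing deadlines (20 February 2014 to 23 July 2014), pushing the deadline to 30 December 2014.
The period was tolled for 298 days by the pending related arbitration (20 November 2014 to 14 September 2015), pushing the deadline to 24 October 2015.
Filing on 13 October 2015 beat the 24 October 2015 deadline — the action is timely.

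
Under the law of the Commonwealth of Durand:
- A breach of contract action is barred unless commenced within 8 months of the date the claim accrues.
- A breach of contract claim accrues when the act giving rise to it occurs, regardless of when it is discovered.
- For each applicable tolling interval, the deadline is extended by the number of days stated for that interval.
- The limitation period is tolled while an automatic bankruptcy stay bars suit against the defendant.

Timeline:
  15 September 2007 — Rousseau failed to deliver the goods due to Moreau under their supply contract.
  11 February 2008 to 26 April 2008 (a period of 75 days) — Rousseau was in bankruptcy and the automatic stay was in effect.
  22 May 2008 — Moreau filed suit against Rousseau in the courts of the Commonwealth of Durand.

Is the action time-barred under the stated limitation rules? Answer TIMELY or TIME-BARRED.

The claim accrued on 15 September 2007, when the wrongful act occurred.
The untolled deadline — 8 months after 15 September 2007 — is 15 May 2008.
The period was tolled for 75 days by the automatic bankruptcy stay (11 February 2008 to 26 April 2008), pushing the deadline to 29 July 2008.
The 22 May 2008 filing precedes the 29 July 2008 deadline; the claim is timely.

TIMELY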